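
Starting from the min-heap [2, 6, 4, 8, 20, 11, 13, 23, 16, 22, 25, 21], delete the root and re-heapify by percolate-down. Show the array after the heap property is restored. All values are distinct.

remove root 2; move last element 21 to root → [21, 6, 4, 8, 20, 11, 13, 23, 16, 22, 25]
21 vs smaller child 4 at index 2, swap → [4, 6, 21, 8, 20, 11, 13, 23, 16, 22, 25]
21 vs smaller child 11 at index 5, swap → [4, 6, 11, 8, 20, 21, 13, 23, 16, 22, 25]

[4, 6, 11, 8, 20, 21, 13, 23, 16, 22, 25]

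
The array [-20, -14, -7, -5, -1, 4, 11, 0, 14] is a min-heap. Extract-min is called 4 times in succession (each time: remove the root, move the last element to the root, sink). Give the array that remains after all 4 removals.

[-1, 0, 4, 14, 11]

extract-min #1 returns -20:
  remove root -20; move last element 14 to root → [14, -14, -7, -5, -1, 4, 11, 0]
  14 vs smaller child -14 at index 1, swap → [-14, 14, -7, -5, -1, 4, 11, 0]
  14 vs smaller child -5 at index 3, swap → [-14, -5, -7, 14, -1, 4, 11, 0]
  14 vs only child 0 at index 7, swap → [-14, -5, -7, 0, -1, 4, 11, 14]
extract-min #2 returns -14:
  remove root -14; move last element 14 to root → [14, -5, -7, 0, -1, 4, 11]
  14 vs smaller child -7 at index 2, swap → [-7, -5, 14, 0, -1, 4, 11]
  14 vs smaller child 4 at index 5, swap → [-7, -5, 4, 0, -1, 14, 11]
extract-min #3 returns -7:
  remove root -7; move last element 11 to root → [11, -5, 4, 0, -1, 14]
  11 vs smaller child -5 at index 1, swap → [-5, 11, 4, 0, -1, 14]
  11 vs smaller child -1 at index 4, swap → [-5, -1, 4, 0, 11, 14]
extract-min #4 returns -5:
  remove root -5; move last element 14 to root → [14, -1, 4, 0, 11]
  14 vs smaller child -1 at index 1, swap → [-1, 14, 4, 0, 11]
  14 vs smaller child 0 at index 3, swap → [-1, 0, 4, 14, 11]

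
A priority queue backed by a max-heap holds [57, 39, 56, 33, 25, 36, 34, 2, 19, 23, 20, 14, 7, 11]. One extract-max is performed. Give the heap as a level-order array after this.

remove root 57; move last element 11 to root → [11, 39, 56, 33, 25, 36, 34, 2, 19, 23, 20, 14, 7]
11 vs larger child 56 at index 2, swap → [56, 39, 11, 33, 25, 36, 34, 2, 19, 23, 20, 14, 7]
11 vs larger child 36 at index 5, swap → [56, 39, 36, 33, 25, 11, 34, 2, 19, 23, 20, 14, 7]
11 vs larger child 14 at index 11, swap → [56, 39, 36, 33, 25, 14, 34, 2, 19, 23, 20, 11, 7]

[56, 39, 36, 33, 25, 14, 34, 2, 19, 23, 20, 11, 7]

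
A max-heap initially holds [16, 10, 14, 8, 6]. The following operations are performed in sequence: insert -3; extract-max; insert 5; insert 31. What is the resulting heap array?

insert -3:
  append -3 at index 5 → [16, 10, 14, 8, 6, -3] (no swap needed)
extract-max → returns 16:
  remove root 16; move last element -3 to root → [-3, 10, 14, 8, 6]
  -3 vs larger child 14 at index 2, swap → [14, 10, -3, 8, 6]
insert 5:
  append 5 at index 5 → [14, 10, -3, 8, 6, 5]
  5 > parent -3 at index 2, swap → [14, 10, 5, 8, 6, -3]
insert 31:
  append 31 at index 6 → [14, 10, 5, 8, 6, -3, 31]
  31 > parent 5 at index 2, swap → [14, 10, 31, 8, 6, -3, 5]
  31 > parent 14 at index 0, swap → [31, 10, 14, 8, 6, -3, 5]

[31, 10, 14, 8, 6, -3, 5]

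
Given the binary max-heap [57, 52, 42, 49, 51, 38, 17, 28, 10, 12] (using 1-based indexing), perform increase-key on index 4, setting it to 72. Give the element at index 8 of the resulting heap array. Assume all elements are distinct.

set index 4 from 49 to 72 → [57, 52, 42, 72, 51, 38, 17, 28, 10, 12]
72 > parent 52 at index 2, swap → [57, 72, 42, 52, 51, 38, 17, 28, 10, 12]
72 > parent 57 at index 1, swap → [72, 57, 42, 52, 51, 38, 17, 28, 10, 12]
resulting array: [72, 57, 42, 52, 51, 38, 17, 28, 10, 12]

28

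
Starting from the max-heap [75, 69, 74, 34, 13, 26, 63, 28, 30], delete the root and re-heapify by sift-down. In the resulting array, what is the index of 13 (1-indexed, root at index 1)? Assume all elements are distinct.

remove root 75; move last element 30 to root → [30, 69, 74, 34, 13, 26, 63, 28]
30 vs larger child 74 at index 3, swap → [74, 69, 30, 34, 13, 26, 63, 28]
30 vs larger child 63 at index 7, swap → [74, 69, 63, 34, 13, 26, 30, 28]
resulting array: [74, 69, 63, 34, 13, 26, 30, 28]

5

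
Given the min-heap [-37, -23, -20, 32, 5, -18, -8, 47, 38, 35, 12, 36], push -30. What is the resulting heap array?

[-37, -23, -30, 32, 5, -20, -8, 47, 38, 35, 12, 36, -18]

append -30 at index 12 → [-37, -23, -20, 32, 5, -18, -8, 47, 38, 35, 12, 36, -30]
-30 < parent -18 at index 5, swap → [-37, -23, -20, 32, 5, -30, -8, 47, 38, 35, 12, 36, -18]
-30 < parent -20 at index 2, swap → [-37, -23, -30, 32, 5, -20, -8, 47, 38, 35, 12, 36, -18]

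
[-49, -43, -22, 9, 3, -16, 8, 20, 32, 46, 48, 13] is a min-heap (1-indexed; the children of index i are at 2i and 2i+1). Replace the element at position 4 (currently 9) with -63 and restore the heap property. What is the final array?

[-63, -49, -22, -43, 3, -16, 8, 20, 32, 46, 48, 13]

set index 4 from 9 to -63 → [-49, -43, -22, -63, 3, -16, 8, 20, 32, 46, 48, 13]
-63 < parent -43 at index 2, swap → [-49, -63, -22, -43, 3, -16, 8, 20, 32, 46, 48, 13]
-63 < parent -49 at index 1, swap → [-63, -49, -22, -43, 3, -16, 8, 20, 32, 46, 48, 13]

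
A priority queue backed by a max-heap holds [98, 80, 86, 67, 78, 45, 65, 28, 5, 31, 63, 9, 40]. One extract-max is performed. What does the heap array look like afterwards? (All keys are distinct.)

remove root 98; move last element 40 to root → [40, 80, 86, 67, 78, 45, 65, 28, 5, 31, 63, 9]
40 vs larger child 86 at index 2, swap → [86, 80, 40, 67, 78, 45, 65, 28, 5, 31, 63, 9]
40 vs larger child 65 at index 6, swap → [86, 80, 65, 67, 78, 45, 40, 28, 5, 31, 63, 9]

[86, 80, 65, 67, 78, 45, 40, 28, 5, 31, 63, 9]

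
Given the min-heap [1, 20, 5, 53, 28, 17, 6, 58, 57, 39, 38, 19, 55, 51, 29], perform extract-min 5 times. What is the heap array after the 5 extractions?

extract-min #1 returns 1:
  remove root 1; move last element 29 to root → [29, 20, 5, 53, 28, 17, 6, 58, 57, 39, 38, 19, 55, 51]
  29 vs smaller child 5 at index 2, swap → [5, 20, 29, 53, 28, 17, 6, 58, 57, 39, 38, 19, 55, 51]
  29 vs smaller child 6 at index 6, swap → [5, 20, 6, 53, 28, 17, 29, 58, 57, 39, 38, 19, 55, 51]
extract-min #2 returns 5:
  remove root 5; move last element 51 to root → [51, 20, 6, 53, 28, 17, 29, 58, 57, 39, 38, 19, 55]
  51 vs smaller child 6 at index 2, swap → [6, 20, 51, 53, 28, 17, 29, 58, 57, 39, 38, 19, 55]
  51 vs smaller child 17 at index 5, swap → [6, 20, 17, 53, 28, 51, 29, 58, 57, 39, 38, 19, 55]
  51 vs smaller child 19 at index 11, swap → [6, 20, 17, 53, 28, 19, 29, 58, 57, 39, 38, 51, 55]
extract-min #3 returns 6:
  remove root 6; move last element 55 to root → [55, 20, 17, 53, 28, 19, 29, 58, 57, 39, 38, 51]
  55 vs smaller child 17 at index 2, swap → [17, 20, 55, 53, 28, 19, 29, 58, 57, 39, 38, 51]
  55 vs smaller child 19 at index 5, swap → [17, 20, 19, 53, 28, 55, 29, 58, 57, 39, 38, 51]
  55 vs only child 51 at index 11, swap → [17, 20, 19, 53, 28, 51, 29, 58, 57, 39, 38, 55]
extract-min #4 returns 17:
  remove root 17; move last element 55 to root → [55, 20, 19, 53, 28, 51, 29, 58, 57, 39, 38]
  55 vs smaller child 19 at index 2, swap → [19, 20, 55, 53, 28, 51, 29, 58, 57, 39, 38]
  55 vs smaller child 29 at index 6, swap → [19, 20, 29, 53, 28, 51, 55, 58, 57, 39, 38]
extract-min #5 returns 19:
  remove root 19; move last element 38 to root → [38, 20, 29, 53, 28, 51, 55, 58, 57, 39]
  38 vs smaller child 20 at index 1, swap → [20, 38, 29, 53, 28, 51, 55, 58, 57, 39]
  38 vs smaller child 28 at index 4, swap → [20, 28, 29, 53, 38, 51, 55, 58, 57, 39]

[20, 28, 29, 53, 38, 51, 55, 58, 57, 39]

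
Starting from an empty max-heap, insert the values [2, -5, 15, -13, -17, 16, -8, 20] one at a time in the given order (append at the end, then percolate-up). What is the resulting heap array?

[20, 16, 15, -5, -17, 2, -8, -13]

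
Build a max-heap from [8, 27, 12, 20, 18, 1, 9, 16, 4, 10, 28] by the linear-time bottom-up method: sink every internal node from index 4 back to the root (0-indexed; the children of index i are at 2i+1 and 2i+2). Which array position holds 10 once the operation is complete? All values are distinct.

9

sift down from index 4:
  18 vs larger child 28 at index 10, swap → [8, 27, 12, 20, 28, 1, 9, 16, 4, 10, 18]
sift down from index 3: already satisfies heap property
sift down from index 2: already satisfies heap property
sift down from index 1:
  27 vs larger child 28 at index 4, swap → [8, 28, 12, 20, 27, 1, 9, 16, 4, 10, 18]
sift down from index 0:
  8 vs larger child 28 at index 1, swap → [28, 8, 12, 20, 27, 1, 9, 16, 4, 10, 18]
  8 vs larger child 27 at index 4, swap → [28, 27, 12, 20, 8, 1, 9, 16, 4, 10, 18]
  8 vs larger child 18 at index 10, swap → [28, 27, 12, 20, 18, 1, 9, 16, 4, 10, 8]
resulting array: [28, 27, 12, 20, 18, 1, 9, 16, 4, 10, 8]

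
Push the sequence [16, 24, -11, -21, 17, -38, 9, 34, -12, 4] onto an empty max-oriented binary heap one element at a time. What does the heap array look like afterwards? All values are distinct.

Insert 16:
  append 16 at index 0 → [16] (no swap needed)
Insert 24:
  append 24 at index 1 → [16, 24]
  24 > parent 16 at index 0, swap → [24, 16]
Insert -11:
  append -11 at index 2 → [24, 16, -11] (no swap needed)
Insert -21:
  append -21 at index 3 → [24, 16, -11, -21] (no swap needed)
Insert 17:
  append 17 at index 4 → [24, 16, -11, -21, 17]
  17 > parent 16 at index 1, swap → [24, 17, -11, -21, 16]
Insert -38:
  append -38 at index 5 → [24, 17, -11, -21, 16, -38] (no swap needed)
Insert 9:
  append 9 at index 6 → [24, 17, -11, -21, 16, -38, 9]
  9 > parent -11 at index 2, swap → [24, 17, 9, -21, 16, -38, -11]
Insert 34:
  append 34 at index 7 → [24, 17, 9, -21, 16, -38, -11, 34]
  34 > parent -21 at index 3, swap → [24, 17, 9, 34, 16, -38, -11, -21]
  34 > parent 17 at index 1, swap → [24, 34, 9, 17, 16, -38, -11, -21]
  34 > parent 24 at index 0, swap → [34, 24, 9, 17, 16, -38, -11, -21]
Insert -12:
  append -12 at index 8 → [34, 24, 9, 17, 16, -38, -11, -21, -12] (no swap needed)
Insert 4:
  append 4 at index 9 → [34, 24, 9, 17, 16, -38, -11, -21, -12, 4] (no swap needed)

[34, 24, 9, 17, 16, -38, -11, -21, -12, 4]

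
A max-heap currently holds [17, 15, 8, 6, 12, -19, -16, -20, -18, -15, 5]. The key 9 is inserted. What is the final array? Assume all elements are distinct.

[17, 15, 9, 6, 12, 8, -16, -20, -18, -15, 5, -19]

append 9 at index 11 → [17, 15, 8, 6, 12, -19, -16, -20, -18, -15, 5, 9]
9 > parent -19 at index 5, swap → [17, 15, 8, 6, 12, 9, -16, -20, -18, -15, 5, -19]
9 > parent 8 at index 2, swap → [17, 15, 9, 6, 12, 8, -16, -20, -18, -15, 5, -19]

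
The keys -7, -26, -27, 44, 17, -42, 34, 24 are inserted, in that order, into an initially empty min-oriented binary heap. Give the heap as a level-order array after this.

[-42, -7, -27, 24, 17, -26, 34, 44]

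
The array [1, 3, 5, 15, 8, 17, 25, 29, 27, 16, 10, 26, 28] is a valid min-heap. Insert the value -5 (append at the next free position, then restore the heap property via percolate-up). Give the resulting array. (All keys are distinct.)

[-5, 3, 1, 15, 8, 17, 5, 29, 27, 16, 10, 26, 28, 25]

append -5 at index 13 → [1, 3, 5, 15, 8, 17, 25, 29, 27, 16, 10, 26, 28, -5]
-5 < parent 25 at index 6, swap → [1, 3, 5, 15, 8, 17, -5, 29, 27, 16, 10, 26, 28, 25]
-5 < parent 5 at index 2, swap → [1, 3, -5, 15, 8, 17, 5, 29, 27, 16, 10, 26, 28, 25]
-5 < parent 1 at index 0, swap → [-5, 3, 1, 15, 8, 17, 5, 29, 27, 16, 10, 26, 28, 25]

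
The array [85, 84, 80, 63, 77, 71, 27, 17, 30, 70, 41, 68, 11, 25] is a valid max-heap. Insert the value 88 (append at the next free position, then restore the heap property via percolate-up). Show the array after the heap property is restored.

[88, 84, 85, 63, 77, 71, 80, 17, 30, 70, 41, 68, 11, 25, 27]

append 88 at index 14 → [85, 84, 80, 63, 77, 71, 27, 17, 30, 70, 41, 68, 11, 25, 88]
88 > parent 27 at index 6, swap → [85, 84, 80, 63, 77, 71, 88, 17, 30, 70, 41, 68, 11, 25, 27]
88 > parent 80 at index 2, swap → [85, 84, 88, 63, 77, 71, 80, 17, 30, 70, 41, 68, 11, 25, 27]
88 > parent 85 at index 0, swap → [88, 84, 85, 63, 77, 71, 80, 17, 30, 70, 41, 68, 11, 25, 27]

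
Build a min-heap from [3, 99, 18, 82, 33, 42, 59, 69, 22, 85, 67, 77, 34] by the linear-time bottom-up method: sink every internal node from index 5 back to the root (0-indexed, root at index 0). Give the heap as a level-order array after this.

[3, 22, 18, 69, 33, 34, 59, 99, 82, 85, 67, 77, 42]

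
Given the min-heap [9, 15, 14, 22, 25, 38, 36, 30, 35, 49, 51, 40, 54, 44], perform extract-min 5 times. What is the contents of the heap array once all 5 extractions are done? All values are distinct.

[30, 35, 36, 49, 40, 38, 44, 54, 51]

extract-min #1 returns 9:
  remove root 9; move last element 44 to root → [44, 15, 14, 22, 25, 38, 36, 30, 35, 49, 51, 40, 54]
  44 vs smaller child 14 at index 2, swap → [14, 15, 44, 22, 25, 38, 36, 30, 35, 49, 51, 40, 54]
  44 vs smaller child 36 at index 6, swap → [14, 15, 36, 22, 25, 38, 44, 30, 35, 49, 51, 40, 54]
extract-min #2 returns 14:
  remove root 14; move last element 54 to root → [54, 15, 36, 22, 25, 38, 44, 30, 35, 49, 51, 40]
  54 vs smaller child 15 at index 1, swap → [15, 54, 36, 22, 25, 38, 44, 30, 35, 49, 51, 40]
  54 vs smaller child 22 at index 3, swap → [15, 22, 36, 54, 25, 38, 44, 30, 35, 49, 51, 40]
  54 vs smaller child 30 at index 7, swap → [15, 22, 36, 30, 25, 38, 44, 54, 35, 49, 51, 40]
extract-min #3 returns 15:
  remove root 15; move last element 40 to root → [40, 22, 36, 30, 25, 38, 44, 54, 35, 49, 51]
  40 vs smaller child 22 at index 1, swap → [22, 40, 36, 30, 25, 38, 44, 54, 35, 49, 51]
  40 vs smaller child 25 at index 4, swap → [22, 25, 36, 30, 40, 38, 44, 54, 35, 49, 51]
extract-min #4 returns 22:
  remove root 22; move last element 51 to root → [51, 25, 36, 30, 40, 38, 44, 54, 35, 49]
  51 vs smaller child 25 at index 1, swap → [25, 51, 36, 30, 40, 38, 44, 54, 35, 49]
  51 vs smaller child 30 at index 3, swap → [25, 30, 36, 51, 40, 38, 44, 54, 35, 49]
  51 vs smaller child 35 at index 8, swap → [25, 30, 36, 35, 40, 38, 44, 54, 51, 49]
extract-min #5 returns 25:
  remove root 25; move last element 49 to root → [49, 30, 36, 35, 40, 38, 44, 54, 51]
  49 vs smaller child 30 at index 1, swap → [30, 49, 36, 35, 40, 38, 44, 54, 51]
  49 vs smaller child 35 at index 3, swap → [30, 35, 36, 49, 40, 38, 44, 54, 51]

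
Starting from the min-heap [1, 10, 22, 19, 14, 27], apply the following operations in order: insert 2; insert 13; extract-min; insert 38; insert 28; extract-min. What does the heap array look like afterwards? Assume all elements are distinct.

[10, 13, 19, 28, 14, 27, 22, 38]

insert 2:
  append 2 at index 6 → [1, 10, 22, 19, 14, 27, 2]
  2 < parent 22 at index 2, swap → [1, 10, 2, 19, 14, 27, 22]
insert 13:
  append 13 at index 7 → [1, 10, 2, 19, 14, 27, 22, 13]
  13 < parent 19 at index 3, swap → [1, 10, 2, 13, 14, 27, 22, 19]
extract-min → returns 1:
  remove root 1; move last element 19 to root → [19, 10, 2, 13, 14, 27, 22]
  19 vs smaller child 2 at index 2, swap → [2, 10, 19, 13, 14, 27, 22]
insert 38:
  append 38 at index 7 → [2, 10, 19, 13, 14, 27, 22, 38] (no swap needed)
insert 28:
  append 28 at index 8 → [2, 10, 19, 13, 14, 27, 22, 38, 28] (no swap needed)
extract-min → returns 2:
  remove root 2; move last element 28 to root → [28, 10, 19, 13, 14, 27, 22, 38]
  28 vs smaller child 10 at index 1, swap → [10, 28, 19, 13, 14, 27, 22, 38]
  28 vs smaller child 13 at index 3, swap → [10, 13, 19, 28, 14, 27, 22, 38]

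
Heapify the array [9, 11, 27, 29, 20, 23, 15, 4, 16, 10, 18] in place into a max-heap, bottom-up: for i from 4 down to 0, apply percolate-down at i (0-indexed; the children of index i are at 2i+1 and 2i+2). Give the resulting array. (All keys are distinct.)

[29, 20, 27, 16, 18, 23, 15, 4, 11, 10, 9]

sift down from index 4: already satisfies heap property
sift down from index 3: already satisfies heap property
sift down from index 2: already satisfies heap property
sift down from index 1:
  11 vs larger child 29 at index 3, swap → [9, 29, 27, 11, 20, 23, 15, 4, 16, 10, 18]
  11 vs larger child 16 at index 8, swap → [9, 29, 27, 16, 20, 23, 15, 4, 11, 10, 18]
sift down from index 0:
  9 vs larger child 29 at index 1, swap → [29, 9, 27, 16, 20, 23, 15, 4, 11, 10, 18]
  9 vs larger child 20 at index 4, swap → [29, 20, 27, 16, 9, 23, 15, 4, 11, 10, 18]
  9 vs larger child 18 at index 10, swap → [29, 20, 27, 16, 18, 23, 15, 4, 11, 10, 9]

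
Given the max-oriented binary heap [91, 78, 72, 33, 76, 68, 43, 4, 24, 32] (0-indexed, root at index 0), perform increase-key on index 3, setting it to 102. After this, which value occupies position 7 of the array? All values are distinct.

4

set index 3 from 33 to 102 → [91, 78, 72, 102, 76, 68, 43, 4, 24, 32]
102 > parent 78 at index 1, swap → [91, 102, 72, 78, 76, 68, 43, 4, 24, 32]
102 > parent 91 at index 0, swap → [102, 91, 72, 78, 76, 68, 43, 4, 24, 32]
resulting array: [102, 91, 72, 78, 76, 68, 43, 4, 24, 32]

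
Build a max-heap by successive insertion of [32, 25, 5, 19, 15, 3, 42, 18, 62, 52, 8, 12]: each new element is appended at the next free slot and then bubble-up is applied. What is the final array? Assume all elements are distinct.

[62, 52, 32, 25, 42, 12, 5, 18, 19, 15, 8, 3]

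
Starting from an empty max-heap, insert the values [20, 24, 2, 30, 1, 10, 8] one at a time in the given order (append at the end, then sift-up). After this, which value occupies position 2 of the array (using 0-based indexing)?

10

Insert 20:
  append 20 at index 0 → [20] (no swap needed)
Insert 24:
  append 24 at index 1 → [20, 24]
  24 > parent 20 at index 0, swap → [24, 20]
Insert 2:
  append 2 at index 2 → [24, 20, 2] (no swap needed)
Insert 30:
  append 30 at index 3 → [24, 20, 2, 30]
  30 > parent 20 at index 1, swap → [24, 30, 2, 20]
  30 > parent 24 at index 0, swap → [30, 24, 2, 20]
Insert 1:
  append 1 at index 4 → [30, 24, 2, 20, 1] (no swap needed)
Insert 10:
  append 10 at index 5 → [30, 24, 2, 20, 1, 10]
  10 > parent 2 at index 2, swap → [30, 24, 10, 20, 1, 2]
Insert 8:
  append 8 at index 6 → [30, 24, 10, 20, 1, 2, 8] (no swap needed)
resulting array: [30, 24, 10, 20, 1, 2, 8]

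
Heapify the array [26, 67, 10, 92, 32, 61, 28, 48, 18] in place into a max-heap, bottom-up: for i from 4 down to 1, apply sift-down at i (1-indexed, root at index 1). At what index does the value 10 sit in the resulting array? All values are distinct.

6

sift down from index 4: already satisfies heap property
sift down from index 3:
  10 vs larger child 61 at index 6, swap → [26, 67, 61, 92, 32, 10, 28, 48, 18]
sift down from index 2:
  67 vs larger child 92 at index 4, swap → [26, 92, 61, 67, 32, 10, 28, 48, 18]
sift down from index 1:
  26 vs larger child 92 at index 2, swap → [92, 26, 61, 67, 32, 10, 28, 48, 18]
  26 vs larger child 67 at index 4, swap → [92, 67, 61, 26, 32, 10, 28, 48, 18]
  26 vs larger child 48 at index 8, swap → [92, 67, 61, 48, 32, 10, 28, 26, 18]
resulting array: [92, 67, 61, 48, 32, 10, 28, 26, 18]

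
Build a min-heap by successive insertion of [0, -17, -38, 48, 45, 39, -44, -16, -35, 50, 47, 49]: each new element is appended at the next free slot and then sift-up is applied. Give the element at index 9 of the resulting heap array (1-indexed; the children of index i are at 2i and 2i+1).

0

Insert 0:
  append 0 at index 1 → [0] (no swap needed)
Insert -17:
  append -17 at index 2 → [0, -17]
  -17 < parent 0 at index 1, swap → [-17, 0]
Insert -38:
  append -38 at index 3 → [-17, 0, -38]
  -38 < parent -17 at index 1, swap → [-38, 0, -17]
Insert 48:
  append 48 at index 4 → [-38, 0, -17, 48] (no swap needed)
Insert 45:
  append 45 at index 5 → [-38, 0, -17, 48, 45] (no swap needed)
Insert 39:
  append 39 at index 6 → [-38, 0, -17, 48, 45, 39] (no swap needed)
Insert -44:
  append -44 at index 7 → [-38, 0, -17, 48, 45, 39, -44]
  -44 < parent -17 at index 3, swap → [-38, 0, -44, 48, 45, 39, -17]
  -44 < parent -38 at index 1, swap → [-44, 0, -38, 48, 45, 39, -17]
Insert -16:
  append -16 at index 8 → [-44, 0, -38, 48, 45, 39, -17, -16]
  -16 < parent 48 at index 4, swap → [-44, 0, -38, -16, 45, 39, -17, 48]
  -16 < parent 0 at index 2, swap → [-44, -16, -38, 0, 45, 39, -17, 48]
Insert -35:
  append -35 at index 9 → [-44, -16, -38, 0, 45, 39, -17, 48, -35]
  -35 < parent 0 at index 4, swap → [-44, -16, -38, -35, 45, 39, -17, 48, 0]
  -35 < parent -16 at index 2, swap → [-44, -35, -38, -16, 45, 39, -17, 48, 0]
Insert 50:
  append 50 at index 10 → [-44, -35, -38, -16, 45, 39, -17, 48, 0, 50] (no swap needed)
Insert 47:
  append 47 at index 11 → [-44, -35, -38, -16, 45, 39, -17, 48, 0, 50, 47] (no swap needed)
Insert 49:
  append 49 at index 12 → [-44, -35, -38, -16, 45, 39, -17, 48, 0, 50, 47, 49] (no swap needed)
resulting array: [-44, -35, -38, -16, 45, 39, -17, 48, 0, 50, 47, 49]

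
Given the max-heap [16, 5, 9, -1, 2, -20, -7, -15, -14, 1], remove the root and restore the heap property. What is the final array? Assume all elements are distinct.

remove root 16; move last element 1 to root → [1, 5, 9, -1, 2, -20, -7, -15, -14]
1 vs larger child 9 at index 2, swap → [9, 5, 1, -1, 2, -20, -7, -15, -14]

[9, 5, 1, -1, 2, -20, -7, -15, -14]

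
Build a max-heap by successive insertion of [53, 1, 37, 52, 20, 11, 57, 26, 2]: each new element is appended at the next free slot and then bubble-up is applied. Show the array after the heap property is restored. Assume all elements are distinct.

[57, 52, 53, 26, 20, 11, 37, 1, 2]

Insert 53:
  append 53 at index 0 → [53] (no swap needed)
Insert 1:
  append 1 at index 1 → [53, 1] (no swap needed)
Insert 37:
  append 37 at index 2 → [53, 1, 37] (no swap needed)
Insert 52:
  append 52 at index 3 → [53, 1, 37, 52]
  52 > parent 1 at index 1, swap → [53, 52, 37, 1]
Insert 20:
  append 20 at index 4 → [53, 52, 37, 1, 20] (no swap needed)
Insert 11:
  append 11 at index 5 → [53, 52, 37, 1, 20, 11] (no swap needed)
Insert 57:
  append 57 at index 6 → [53, 52, 37, 1, 20, 11, 57]
  57 > parent 37 at index 2, swap → [53, 52, 57, 1, 20, 11, 37]
  57 > parent 53 at index 0, swap → [57, 52, 53, 1, 20, 11, 37]
Insert 26:
  append 26 at index 7 → [57, 52, 53, 1, 20, 11, 37, 26]
  26 > parent 1 at index 3, swap → [57, 52, 53, 26, 20, 11, 37, 1]
Insert 2:
  append 2 at index 8 → [57, 52, 53, 26, 20, 11, 37, 1, 2] (no swap needed)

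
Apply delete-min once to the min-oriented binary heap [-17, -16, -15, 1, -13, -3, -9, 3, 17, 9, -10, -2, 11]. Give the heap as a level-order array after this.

remove root -17; move last element 11 to root → [11, -16, -15, 1, -13, -3, -9, 3, 17, 9, -10, -2]
11 vs smaller child -16 at index 1, swap → [-16, 11, -15, 1, -13, -3, -9, 3, 17, 9, -10, -2]
11 vs smaller child -13 at index 4, swap → [-16, -13, -15, 1, 11, -3, -9, 3, 17, 9, -10, -2]
11 vs smaller child -10 at index 10, swap → [-16, -13, -15, 1, -10, -3, -9, 3, 17, 9, 11, -2]

[-16, -13, -15, 1, -10, -3, -9, 3, 17, 9, 11, -2]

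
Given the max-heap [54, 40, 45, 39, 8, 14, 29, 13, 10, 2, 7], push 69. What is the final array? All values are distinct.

append 69 at index 11 → [54, 40, 45, 39, 8, 14, 29, 13, 10, 2, 7, 69]
69 > parent 14 at index 5, swap → [54, 40, 45, 39, 8, 69, 29, 13, 10, 2, 7, 14]
69 > parent 45 at index 2, swap → [54, 40, 69, 39, 8, 45, 29, 13, 10, 2, 7, 14]
69 > parent 54 at index 0, swap → [69, 40, 54, 39, 8, 45, 29, 13, 10, 2, 7, 14]

[69, 40, 54, 39, 8, 45, 29, 13, 10, 2, 7, 14]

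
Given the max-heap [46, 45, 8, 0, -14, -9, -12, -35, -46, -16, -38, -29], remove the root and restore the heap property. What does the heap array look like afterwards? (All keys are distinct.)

[45, 0, 8, -29, -14, -9, -12, -35, -46, -16, -38]

remove root 46; move last element -29 to root → [-29, 45, 8, 0, -14, -9, -12, -35, -46, -16, -38]
-29 vs larger child 45 at index 1, swap → [45, -29, 8, 0, -14, -9, -12, -35, -46, -16, -38]
-29 vs larger child 0 at index 3, swap → [45, 0, 8, -29, -14, -9, -12, -35, -46, -16, -38]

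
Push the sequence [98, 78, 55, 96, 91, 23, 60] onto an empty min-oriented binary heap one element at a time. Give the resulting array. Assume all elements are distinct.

[23, 91, 55, 98, 96, 78, 60]

Insert 98:
  append 98 at index 0 → [98] (no swap needed)
Insert 78:
  append 78 at index 1 → [98, 78]
  78 < parent 98 at index 0, swap → [78, 98]
Insert 55:
  append 55 at index 2 → [78, 98, 55]
  55 < parent 78 at index 0, swap → [55, 98, 78]
Insert 96:
  append 96 at index 3 → [55, 98, 78, 96]
  96 < parent 98 at index 1, swap → [55, 96, 78, 98]
Insert 91:
  append 91 at index 4 → [55, 96, 78, 98, 91]
  91 < parent 96 at index 1, swap → [55, 91, 78, 98, 96]
Insert 23:
  append 23 at index 5 → [55, 91, 78, 98, 96, 23]
  23 < parent 78 at index 2, swap → [55, 91, 23, 98, 96, 78]
  23 < parent 55 at index 0, swap → [23, 91, 55, 98, 96, 78]
Insert 60:
  append 60 at index 6 → [23, 91, 55, 98, 96, 78, 60] (no swap needed)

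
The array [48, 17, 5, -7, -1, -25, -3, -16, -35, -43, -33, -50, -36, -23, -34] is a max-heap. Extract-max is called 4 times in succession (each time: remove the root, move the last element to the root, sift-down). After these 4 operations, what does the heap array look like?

extract-max #1 returns 48:
  remove root 48; move last element -34 to root → [-34, 17, 5, -7, -1, -25, -3, -16, -35, -43, -33, -50, -36, -23]
  -34 vs larger child 17 at index 1, swap → [17, -34, 5, -7, -1, -25, -3, -16, -35, -43, -33, -50, -36, -23]
  -34 vs larger child -1 at index 4, swap → [17, -1, 5, -7, -34, -25, -3, -16, -35, -43, -33, -50, -36, -23]
  -34 vs larger child -33 at index 10, swap → [17, -1, 5, -7, -33, -25, -3, -16, -35, -43, -34, -50, -36, -23]
extract-max #2 returns 17:
  remove root 17; move last element -23 to root → [-23, -1, 5, -7, -33, -25, -3, -16, -35, -43, -34, -50, -36]
  -23 vs larger child 5 at index 2, swap → [5, -1, -23, -7, -33, -25, -3, -16, -35, -43, -34, -50, -36]
  -23 vs larger child -3 at index 6, swap → [5, -1, -3, -7, -33, -25, -23, -16, -35, -43, -34, -50, -36]
extract-max #3 returns 5:
  remove root 5; move last element -36 to root → [-36, -1, -3, -7, -33, -25, -23, -16, -35, -43, -34, -50]
  -36 vs larger child -1 at index 1, swap → [-1, -36, -3, -7, -33, -25, -23, -16, -35, -43, -34, -50]
  -36 vs larger child -7 at index 3, swap → [-1, -7, -3, -36, -33, -25, -23, -16, -35, -43, -34, -50]
  -36 vs larger child -16 at index 7, swap → [-1, -7, -3, -16, -33, -25, -23, -36, -35, -43, -34, -50]
extract-max #4 returns -1:
  remove root -1; move last element -50 to root → [-50, -7, -3, -16, -33, -25, -23, -36, -35, -43, -34]
  -50 vs larger child -3 at index 2, swap → [-3, -7, -50, -16, -33, -25, -23, -36, -35, -43, -34]
  -50 vs larger child -23 at index 6, swap → [-3, -7, -23, -16, -33, -25, -50, -36, -35, -43, -34]

[-3, -7, -23, -16, -33, -25, -50, -36, -35, -43, -34]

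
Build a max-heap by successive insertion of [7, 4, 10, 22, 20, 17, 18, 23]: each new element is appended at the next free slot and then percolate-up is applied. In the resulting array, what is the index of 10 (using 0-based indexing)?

Insert 7:
  append 7 at index 0 → [7] (no swap needed)
Insert 4:
  append 4 at index 1 → [7, 4] (no swap needed)
Insert 10:
  append 10 at index 2 → [7, 4, 10]
  10 > parent 7 at index 0, swap → [10, 4, 7]
Insert 22:
  append 22 at index 3 → [10, 4, 7, 22]
  22 > parent 4 at index 1, swap → [10, 22, 7, 4]
  22 > parent 10 at index 0, swap → [22, 10, 7, 4]
Insert 20:
  append 20 at index 4 → [22, 10, 7, 4, 20]
  20 > parent 10 at index 1, swap → [22, 20, 7, 4, 10]
Insert 17:
  append 17 at index 5 → [22, 20, 7, 4, 10, 17]
  17 > parent 7 at index 2, swap → [22, 20, 17, 4, 10, 7]
Insert 18:
  append 18 at index 6 → [22, 20, 17, 4, 10, 7, 18]
  18 > parent 17 at index 2, swap → [22, 20, 18, 4, 10, 7, 17]
Insert 23:
  append 23 at index 7 → [22, 20, 18, 4, 10, 7, 17, 23]
  23 > parent 4 at index 3, swap → [22, 20, 18, 23, 10, 7, 17, 4]
  23 > parent 20 at index 1, swap → [22, 23, 18, 20, 10, 7, 17, 4]
  23 > parent 22 at index 0, swap → [23, 22, 18, 20, 10, 7, 17, 4]
resulting array: [23, 22, 18, 20, 10, 7, 17, 4]

4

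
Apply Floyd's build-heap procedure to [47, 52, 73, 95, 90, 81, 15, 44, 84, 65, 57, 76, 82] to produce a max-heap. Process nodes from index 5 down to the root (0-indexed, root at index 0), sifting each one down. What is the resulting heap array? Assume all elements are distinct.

sift down from index 5:
  81 vs larger child 82 at index 12, swap → [47, 52, 73, 95, 90, 82, 15, 44, 84, 65, 57, 76, 81]
sift down from index 4: already satisfies heap property
sift down from index 3: already satisfies heap property
sift down from index 2:
  73 vs larger child 82 at index 5, swap → [47, 52, 82, 95, 90, 73, 15, 44, 84, 65, 57, 76, 81]
  73 vs larger child 81 at index 12, swap → [47, 52, 82, 95, 90, 81, 15, 44, 84, 65, 57, 76, 73]
sift down from index 1:
  52 vs larger child 95 at index 3, swap → [47, 95, 82, 52, 90, 81, 15, 44, 84, 65, 57, 76, 73]
  52 vs larger child 84 at index 8, swap → [47, 95, 82, 84, 90, 81, 15, 44, 52, 65, 57, 76, 73]
sift down from index 0:
  47 vs larger child 95 at index 1, swap → [95, 47, 82, 84, 90, 81, 15, 44, 52, 65, 57, 76, 73]
  47 vs larger child 90 at index 4, swap → [95, 90, 82, 84, 47, 81, 15, 44, 52, 65, 57, 76, 73]
  47 vs larger child 65 at index 9, swap → [95, 90, 82, 84, 65, 81, 15, 44, 52, 47, 57, 76, 73]

[95, 90, 82, 84, 65, 81, 15, 44, 52, 47, 57, 76, 73]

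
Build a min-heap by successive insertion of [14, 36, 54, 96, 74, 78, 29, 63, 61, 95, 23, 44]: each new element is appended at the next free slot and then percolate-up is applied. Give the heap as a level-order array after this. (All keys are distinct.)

[14, 23, 29, 61, 36, 44, 54, 96, 63, 95, 74, 78]

Insert 14:
  append 14 at index 0 → [14] (no swap needed)
Insert 36:
  append 36 at index 1 → [14, 36] (no swap needed)
Insert 54:
  append 54 at index 2 → [14, 36, 54] (no swap needed)
Insert 96:
  append 96 at index 3 → [14, 36, 54, 96] (no swap needed)
Insert 74:
  append 74 at index 4 → [14, 36, 54, 96, 74] (no swap needed)
Insert 78:
  append 78 at index 5 → [14, 36, 54, 96, 74, 78] (no swap needed)
Insert 29:
  append 29 at index 6 → [14, 36, 54, 96, 74, 78, 29]
  29 < parent 54 at index 2, swap → [14, 36, 29, 96, 74, 78, 54]
Insert 63:
  append 63 at index 7 → [14, 36, 29, 96, 74, 78, 54, 63]
  63 < parent 96 at index 3, swap → [14, 36, 29, 63, 74, 78, 54, 96]
Insert 61:
  append 61 at index 8 → [14, 36, 29, 63, 74, 78, 54, 96, 61]
  61 < parent 63 at index 3, swap → [14, 36, 29, 61, 74, 78, 54, 96, 63]
Insert 95:
  append 95 at index 9 → [14, 36, 29, 61, 74, 78, 54, 96, 63, 95] (no swap needed)
Insert 23:
  append 23 at index 10 → [14, 36, 29, 61, 74, 78, 54, 96, 63, 95, 23]
  23 < parent 74 at index 4, swap → [14, 36, 29, 61, 23, 78, 54, 96, 63, 95, 74]
  23 < parent 36 at index 1, swap → [14, 23, 29, 61, 36, 78, 54, 96, 63, 95, 74]
Insert 44:
  append 44 at index 11 → [14, 23, 29, 61, 36, 78, 54, 96, 63, 95, 74, 44]
  44 < parent 78 at index 5, swap → [14, 23, 29, 61, 36, 44, 54, 96, 63, 95, 74, 78]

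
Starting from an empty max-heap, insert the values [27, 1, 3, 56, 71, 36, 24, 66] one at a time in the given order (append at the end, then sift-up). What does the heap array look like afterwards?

Insert 27:
  append 27 at index 0 → [27] (no swap needed)
Insert 1:
  append 1 at index 1 → [27, 1] (no swap needed)
Insert 3:
  append 3 at index 2 → [27, 1, 3] (no swap needed)
Insert 56:
  append 56 at index 3 → [27, 1, 3, 56]
  56 > parent 1 at index 1, swap → [27, 56, 3, 1]
  56 > parent 27 at index 0, swap → [56, 27, 3, 1]
Insert 71:
  append 71 at index 4 → [56, 27, 3, 1, 71]
  71 > parent 27 at index 1, swap → [56, 71, 3, 1, 27]
  71 > parent 56 at index 0, swap → [71, 56, 3, 1, 27]
Insert 36:
  append 36 at index 5 → [71, 56, 3, 1, 27, 36]
  36 > parent 3 at index 2, swap → [71, 56, 36, 1, 27, 3]
Insert 24:
  append 24 at index 6 → [71, 56, 36, 1, 27, 3, 24] (no swap needed)
Insert 66:
  append 66 at index 7 → [71, 56, 36, 1, 27, 3, 24, 66]
  66 > parent 1 at index 3, swap → [71, 56, 36, 66, 27, 3, 24, 1]
  66 > parent 56 at index 1, swap → [71, 66, 36, 56, 27, 3, 24, 1]

[71, 66, 36, 56, 27, 3, 24, 1]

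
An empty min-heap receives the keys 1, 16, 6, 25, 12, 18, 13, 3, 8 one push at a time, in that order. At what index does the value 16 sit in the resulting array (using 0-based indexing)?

4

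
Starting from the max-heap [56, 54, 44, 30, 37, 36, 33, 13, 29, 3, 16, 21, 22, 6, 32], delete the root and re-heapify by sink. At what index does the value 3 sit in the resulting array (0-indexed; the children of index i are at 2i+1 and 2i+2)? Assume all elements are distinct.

9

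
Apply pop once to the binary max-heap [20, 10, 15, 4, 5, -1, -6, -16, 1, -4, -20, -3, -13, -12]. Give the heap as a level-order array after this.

[15, 10, -1, 4, 5, -3, -6, -16, 1, -4, -20, -12, -13]

remove root 20; move last element -12 to root → [-12, 10, 15, 4, 5, -1, -6, -16, 1, -4, -20, -3, -13]
-12 vs larger child 15 at index 2, swap → [15, 10, -12, 4, 5, -1, -6, -16, 1, -4, -20, -3, -13]
-12 vs larger child -1 at index 5, swap → [15, 10, -1, 4, 5, -12, -6, -16, 1, -4, -20, -3, -13]
-12 vs larger child -3 at index 11, swap → [15, 10, -1, 4, 5, -3, -6, -16, 1, -4, -20, -12, -13]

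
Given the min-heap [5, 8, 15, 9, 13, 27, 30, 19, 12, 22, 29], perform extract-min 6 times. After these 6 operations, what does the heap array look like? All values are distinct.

[19, 22, 27, 30, 29]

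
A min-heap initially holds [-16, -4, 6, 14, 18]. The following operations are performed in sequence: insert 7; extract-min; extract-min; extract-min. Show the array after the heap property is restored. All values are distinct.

[7, 14, 18]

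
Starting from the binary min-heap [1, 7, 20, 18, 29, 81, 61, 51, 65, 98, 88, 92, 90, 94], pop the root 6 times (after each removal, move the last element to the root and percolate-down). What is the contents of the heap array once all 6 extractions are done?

[61, 65, 81, 90, 88, 98, 92, 94]

extract-min #1 returns 1:
  remove root 1; move last element 94 to root → [94, 7, 20, 18, 29, 81, 61, 51, 65, 98, 88, 92, 90]
  94 vs smaller child 7 at index 1, swap → [7, 94, 20, 18, 29, 81, 61, 51, 65, 98, 88, 92, 90]
  94 vs smaller child 18 at index 3, swap → [7, 18, 20, 94, 29, 81, 61, 51, 65, 98, 88, 92, 90]
  94 vs smaller child 51 at index 7, swap → [7, 18, 20, 51, 29, 81, 61, 94, 65, 98, 88, 92, 90]
extract-min #2 returns 7:
  remove root 7; move last element 90 to root → [90, 18, 20, 51, 29, 81, 61, 94, 65, 98, 88, 92]
  90 vs smaller child 18 at index 1, swap → [18, 90, 20, 51, 29, 81, 61, 94, 65, 98, 88, 92]
  90 vs smaller child 29 at index 4, swap → [18, 29, 20, 51, 90, 81, 61, 94, 65, 98, 88, 92]
  90 vs smaller child 88 at index 10, swap → [18, 29, 20, 51, 88, 81, 61, 94, 65, 98, 90, 92]
extract-min #3 returns 18:
  remove root 18; move last element 92 to root → [92, 29, 20, 51, 88, 81, 61, 94, 65, 98, 90]
  92 vs smaller child 20 at index 2, swap → [20, 29, 92, 51, 88, 81, 61, 94, 65, 98, 90]
  92 vs smaller child 61 at index 6, swap → [20, 29, 61, 51, 88, 81, 92, 94, 65, 98, 90]
extract-min #4 returns 20:
  remove root 20; move last element 90 to root → [90, 29, 61, 51, 88, 81, 92, 94, 65, 98]
  90 vs smaller child 29 at index 1, swap → [29, 90, 61, 51, 88, 81, 92, 94, 65, 98]
  90 vs smaller child 51 at index 3, swap → [29, 51, 61, 90, 88, 81, 92, 94, 65, 98]
  90 vs smaller child 65 at index 8, swap → [29, 51, 61, 65, 88, 81, 92, 94, 90, 98]
extract-min #5 returns 29:
  remove root 29; move last element 98 to root → [98, 51, 61, 65, 88, 81, 92, 94, 90]
  98 vs smaller child 51 at index 1, swap → [51, 98, 61, 65, 88, 81, 92, 94, 90]
  98 vs smaller child 65 at index 3, swap → [51, 65, 61, 98, 88, 81, 92, 94, 90]
  98 vs smaller child 90 at index 8, swap → [51, 65, 61, 90, 88, 81, 92, 94, 98]
extract-min #6 returns 51:
  remove root 51; move last element 98 to root → [98, 65, 61, 90, 88, 81, 92, 94]
  98 vs smaller child 61 at index 2, swap → [61, 65, 98, 90, 88, 81, 92, 94]
  98 vs smaller child 81 at index 5, swap → [61, 65, 81, 90, 88, 98, 92, 94]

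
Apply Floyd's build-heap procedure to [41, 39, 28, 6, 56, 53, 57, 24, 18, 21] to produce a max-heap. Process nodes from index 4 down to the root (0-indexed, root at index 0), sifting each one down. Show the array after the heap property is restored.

[57, 56, 53, 24, 39, 41, 28, 6, 18, 21]

sift down from index 4: already satisfies heap property
sift down from index 3:
  6 vs larger child 24 at index 7, swap → [41, 39, 28, 24, 56, 53, 57, 6, 18, 21]
sift down from index 2:
  28 vs larger child 57 at index 6, swap → [41, 39, 57, 24, 56, 53, 28, 6, 18, 21]
sift down from index 1:
  39 vs larger child 56 at index 4, swap → [41, 56, 57, 24, 39, 53, 28, 6, 18, 21]
sift down from index 0:
  41 vs larger child 57 at index 2, swap → [57, 56, 41, 24, 39, 53, 28, 6, 18, 21]
  41 vs larger child 53 at index 5, swap → [57, 56, 53, 24, 39, 41, 28, 6, 18, 21]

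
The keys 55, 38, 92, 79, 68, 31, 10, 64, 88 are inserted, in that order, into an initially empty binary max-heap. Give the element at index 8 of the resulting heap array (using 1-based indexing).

Insert 55:
  append 55 at index 1 → [55] (no swap needed)
Insert 38:
  append 38 at index 2 → [55, 38] (no swap needed)
Insert 92:
  append 92 at index 3 → [55, 38, 92]
  92 > parent 55 at index 1, swap → [92, 38, 55]
Insert 79:
  append 79 at index 4 → [92, 38, 55, 79]
  79 > parent 38 at index 2, swap → [92, 79, 55, 38]
Insert 68:
  append 68 at index 5 → [92, 79, 55, 38, 68] (no swap needed)
Insert 31:
  append 31 at index 6 → [92, 79, 55, 38, 68, 31] (no swap needed)
Insert 10:
  append 10 at index 7 → [92, 79, 55, 38, 68, 31, 10] (no swap needed)
Insert 64:
  append 64 at index 8 → [92, 79, 55, 38, 68, 31, 10, 64]
  64 > parent 38 at index 4, swap → [92, 79, 55, 64, 68, 31, 10, 38]
Insert 88:
  append 88 at index 9 → [92, 79, 55, 64, 68, 31, 10, 38, 88]
  88 > parent 64 at index 4, swap → [92, 79, 55, 88, 68, 31, 10, 38, 64]
  88 > parent 79 at index 2, swap → [92, 88, 55, 79, 68, 31, 10, 38, 64]
resulting array: [92, 88, 55, 79, 68, 31, 10, 38, 64]

38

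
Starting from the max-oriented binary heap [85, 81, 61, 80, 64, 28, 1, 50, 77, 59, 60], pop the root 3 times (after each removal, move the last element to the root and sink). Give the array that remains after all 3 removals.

extract-max #1 returns 85:
  remove root 85; move last element 60 to root → [60, 81, 61, 80, 64, 28, 1, 50, 77, 59]
  60 vs larger child 81 at index 1, swap → [81, 60, 61, 80, 64, 28, 1, 50, 77, 59]
  60 vs larger child 80 at index 3, swap → [81, 80, 61, 60, 64, 28, 1, 50, 77, 59]
  60 vs larger child 77 at index 8, swap → [81, 80, 61, 77, 64, 28, 1, 50, 60, 59]
extract-max #2 returns 81:
  remove root 81; move last element 59 to root → [59, 80, 61, 77, 64, 28, 1, 50, 60]
  59 vs larger child 80 at index 1, swap → [80, 59, 61, 77, 64, 28, 1, 50, 60]
  59 vs larger child 77 at index 3, swap → [80, 77, 61, 59, 64, 28, 1, 50, 60]
  59 vs larger child 60 at index 8, swap → [80, 77, 61, 60, 64, 28, 1, 50, 59]
extract-max #3 returns 80:
  remove root 80; move last element 59 to root → [59, 77, 61, 60, 64, 28, 1, 50]
  59 vs larger child 77 at index 1, swap → [77, 59, 61, 60, 64, 28, 1, 50]
  59 vs larger child 64 at index 4, swap → [77, 64, 61, 60, 59, 28, 1, 50]

[77, 64, 61, 60, 59, 28, 1, 50]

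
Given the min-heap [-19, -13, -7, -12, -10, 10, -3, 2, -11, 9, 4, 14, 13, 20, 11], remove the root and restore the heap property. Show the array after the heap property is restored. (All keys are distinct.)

[-13, -12, -7, -11, -10, 10, -3, 2, 11, 9, 4, 14, 13, 20]

remove root -19; move last element 11 to root → [11, -13, -7, -12, -10, 10, -3, 2, -11, 9, 4, 14, 13, 20]
11 vs smaller child -13 at index 1, swap → [-13, 11, -7, -12, -10, 10, -3, 2, -11, 9, 4, 14, 13, 20]
11 vs smaller child -12 at index 3, swap → [-13, -12, -7, 11, -10, 10, -3, 2, -11, 9, 4, 14, 13, 20]
11 vs smaller child -11 at index 8, swap → [-13, -12, -7, -11, -10, 10, -3, 2, 11, 9, 4, 14, 13, 20]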